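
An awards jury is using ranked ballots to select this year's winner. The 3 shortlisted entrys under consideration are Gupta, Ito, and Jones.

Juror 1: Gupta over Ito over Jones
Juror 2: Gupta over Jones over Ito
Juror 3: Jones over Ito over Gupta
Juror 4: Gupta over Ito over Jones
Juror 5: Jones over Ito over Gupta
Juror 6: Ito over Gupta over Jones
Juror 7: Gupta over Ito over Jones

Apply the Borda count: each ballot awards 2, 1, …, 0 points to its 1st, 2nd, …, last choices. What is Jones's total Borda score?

Borda scores:
  Gupta: 2 + 2 + 0 + 2 + 0 + 1 + 2 = 9
  Ito: 1 + 0 + 1 + 1 + 1 + 2 + 1 = 7
  Jones: 0 + 1 + 2 + 0 + 2 + 0 + 0 = 5

5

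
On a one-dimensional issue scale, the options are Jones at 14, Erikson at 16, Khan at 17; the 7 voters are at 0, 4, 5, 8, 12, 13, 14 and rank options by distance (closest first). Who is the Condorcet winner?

Jones

With single-peaked preferences on a line, the Condorcet winner is the candidate closest to the median voter.
The median voter (position 8) is closest to Jones at 14.
Check: Jones vs Erikson — voters closer to Jones: 7 of 7.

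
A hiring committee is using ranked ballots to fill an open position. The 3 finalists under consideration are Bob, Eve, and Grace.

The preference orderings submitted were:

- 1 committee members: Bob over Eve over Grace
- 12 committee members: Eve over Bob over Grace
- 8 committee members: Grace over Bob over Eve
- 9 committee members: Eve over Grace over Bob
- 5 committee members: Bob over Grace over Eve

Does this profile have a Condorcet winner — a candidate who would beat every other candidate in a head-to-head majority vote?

Yes

Head-to-head results (35 voters total):
Bob vs Eve: Eve wins 21–14.
Bob vs Grace: Bob wins 18–17.
Eve vs Grace: Eve wins 22–13.
Eve beats each rival — Bob (21–14), Grace (22–13) — so Eve is the Condorcet winner.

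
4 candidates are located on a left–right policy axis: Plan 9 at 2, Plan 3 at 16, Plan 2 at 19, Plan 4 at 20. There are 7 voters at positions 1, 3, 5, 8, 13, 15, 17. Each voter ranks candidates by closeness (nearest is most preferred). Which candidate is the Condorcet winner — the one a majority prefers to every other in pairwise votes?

Plan 9

With single-peaked preferences on a line, the Condorcet winner is the candidate closest to the median voter.
The median voter (position 8) is closest to Plan 9 at 2.
Check: Plan 9 vs Plan 4 — voters closer to Plan 9: 4 of 7.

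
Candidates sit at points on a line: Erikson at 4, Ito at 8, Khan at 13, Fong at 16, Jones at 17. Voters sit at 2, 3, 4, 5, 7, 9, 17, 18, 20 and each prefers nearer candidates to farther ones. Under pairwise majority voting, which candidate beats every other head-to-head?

With single-peaked preferences on a line, the Condorcet winner is the candidate closest to the median voter.
The median voter (position 7) is closest to Ito at 8.
Check: Ito vs Jones — voters closer to Ito: 6 of 9.

Ito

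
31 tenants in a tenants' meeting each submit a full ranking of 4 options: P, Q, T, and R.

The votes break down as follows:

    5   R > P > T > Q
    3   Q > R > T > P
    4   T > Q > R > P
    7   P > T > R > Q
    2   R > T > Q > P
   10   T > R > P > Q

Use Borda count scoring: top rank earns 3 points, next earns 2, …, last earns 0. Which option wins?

T

Borda scores:
  P: 5·2 + 3·0 + 4·0 + 7·3 + 2·0 + 10·1 = 41
  Q: 5·0 + 3·3 + 4·2 + 7·0 + 2·1 + 10·0 = 19
  T: 5·1 + 3·1 + 4·3 + 7·2 + 2·2 + 10·3 = 68
  R: 5·3 + 3·2 + 4·1 + 7·1 + 2·3 + 10·2 = 58
T has the highest total.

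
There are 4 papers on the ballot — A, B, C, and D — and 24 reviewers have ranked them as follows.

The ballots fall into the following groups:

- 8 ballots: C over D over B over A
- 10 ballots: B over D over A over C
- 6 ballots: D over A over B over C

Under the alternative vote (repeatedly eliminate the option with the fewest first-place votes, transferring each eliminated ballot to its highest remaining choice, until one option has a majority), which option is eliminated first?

Round 1: B 10, C 8, D 6, A 0. A has the fewest and is eliminated.
Round 2: B 10, C 8, D 6. D has the fewest and is eliminated.
Round 3: B 16, C 8. B has a majority.

A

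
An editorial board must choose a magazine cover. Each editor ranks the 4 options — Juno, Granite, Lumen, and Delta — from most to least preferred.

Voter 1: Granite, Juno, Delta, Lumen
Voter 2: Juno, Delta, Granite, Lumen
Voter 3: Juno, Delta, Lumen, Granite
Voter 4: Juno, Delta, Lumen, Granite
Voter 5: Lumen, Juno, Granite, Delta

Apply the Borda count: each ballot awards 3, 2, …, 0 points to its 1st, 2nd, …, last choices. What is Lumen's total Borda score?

Borda scores:
  Juno: 2 + 3 + 3 + 3 + 2 = 13
  Granite: 3 + 1 + 0 + 0 + 1 = 5
  Lumen: 0 + 0 + 1 + 1 + 3 = 5
  Delta: 1 + 2 + 2 + 2 + 0 = 7

5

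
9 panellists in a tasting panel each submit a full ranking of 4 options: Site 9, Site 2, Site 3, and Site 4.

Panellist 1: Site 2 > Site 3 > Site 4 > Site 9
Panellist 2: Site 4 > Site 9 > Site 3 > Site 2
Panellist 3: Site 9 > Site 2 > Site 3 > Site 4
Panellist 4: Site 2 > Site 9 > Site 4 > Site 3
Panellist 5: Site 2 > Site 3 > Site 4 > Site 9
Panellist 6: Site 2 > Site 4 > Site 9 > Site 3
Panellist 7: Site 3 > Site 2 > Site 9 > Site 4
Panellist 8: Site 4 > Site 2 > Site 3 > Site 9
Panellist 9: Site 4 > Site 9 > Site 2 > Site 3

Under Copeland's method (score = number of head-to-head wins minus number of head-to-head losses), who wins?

Site 2

Pairwise results:
  Site 9 vs Site 2: Site 2 wins 6–3.
  Site 9 vs Site 3: Site 9 wins 5–4.
  Site 9 vs Site 4: Site 4 wins 6–3.
  Site 2 vs Site 3: Site 2 wins 7–2.
  Site 2 vs Site 4: Site 2 wins 6–3.
  Site 3 vs Site 4: Site 4 wins 5–4.
Copeland scores (wins − losses):
  Site 9: 1 − 2 = -1
  Site 2: 3 − 0 = 3
  Site 3: 0 − 3 = -3
  Site 4: 2 − 1 = 1
Site 2 has the best Copeland score.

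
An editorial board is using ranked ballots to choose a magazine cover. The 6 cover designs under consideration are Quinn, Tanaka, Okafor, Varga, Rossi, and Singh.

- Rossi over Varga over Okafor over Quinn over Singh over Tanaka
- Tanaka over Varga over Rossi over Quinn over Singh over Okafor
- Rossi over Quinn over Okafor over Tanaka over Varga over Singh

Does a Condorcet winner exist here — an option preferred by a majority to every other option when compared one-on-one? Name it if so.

Rossi

Head-to-head results (3 voters total):
Quinn vs Tanaka: Quinn wins 2–1.
Quinn vs Okafor: Quinn wins 2–1.
Quinn vs Varga: Varga wins 2–1.
Quinn vs Rossi: Rossi wins 3–0.
Quinn vs Singh: Quinn wins 3–0.
Tanaka vs Okafor: Okafor wins 2–1.
Tanaka vs Varga: Tanaka wins 2–1.
Tanaka vs Rossi: Rossi wins 2–1.
Tanaka vs Singh: Tanaka wins 2–1.
Okafor vs Varga: Varga wins 2–1.
Okafor vs Rossi: Rossi wins 3–0.
Okafor vs Singh: Okafor wins 2–1.
Varga vs Rossi: Rossi wins 2–1.
Varga vs Singh: Varga wins 3–0.
Rossi vs Singh: Rossi wins 3–0.
Rossi beats each rival — Quinn (3–0), Tanaka (2–1), Okafor (3–0), Varga (2–1), Singh (3–0) — so Rossi is the Condorcet winner.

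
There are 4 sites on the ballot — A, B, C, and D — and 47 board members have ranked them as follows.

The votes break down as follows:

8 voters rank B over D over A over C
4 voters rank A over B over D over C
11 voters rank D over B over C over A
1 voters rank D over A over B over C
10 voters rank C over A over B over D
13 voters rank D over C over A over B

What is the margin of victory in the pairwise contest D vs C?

27

Ballots ranking D above C: 8+4+11+1+13 = 37.
Ballots ranking C above D: 10.
D wins 37–10, a margin of 27.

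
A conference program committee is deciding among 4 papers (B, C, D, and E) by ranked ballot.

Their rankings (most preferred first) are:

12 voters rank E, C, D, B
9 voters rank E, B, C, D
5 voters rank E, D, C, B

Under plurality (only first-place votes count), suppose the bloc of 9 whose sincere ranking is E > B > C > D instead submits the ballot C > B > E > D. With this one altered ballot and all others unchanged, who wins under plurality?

First-place totals with the altered ballot: B 0, C 9, D 0, E 17.
The winner is unchanged: still E.

E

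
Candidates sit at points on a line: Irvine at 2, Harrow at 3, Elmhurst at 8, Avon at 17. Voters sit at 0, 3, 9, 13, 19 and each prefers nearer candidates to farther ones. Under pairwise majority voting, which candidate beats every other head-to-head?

With single-peaked preferences on a line, the Condorcet winner is the candidate closest to the median voter.
The median voter (position 9) is closest to Elmhurst at 8.
Check: Elmhurst vs Avon — voters closer to Elmhurst: 3 of 5.

Elmhurst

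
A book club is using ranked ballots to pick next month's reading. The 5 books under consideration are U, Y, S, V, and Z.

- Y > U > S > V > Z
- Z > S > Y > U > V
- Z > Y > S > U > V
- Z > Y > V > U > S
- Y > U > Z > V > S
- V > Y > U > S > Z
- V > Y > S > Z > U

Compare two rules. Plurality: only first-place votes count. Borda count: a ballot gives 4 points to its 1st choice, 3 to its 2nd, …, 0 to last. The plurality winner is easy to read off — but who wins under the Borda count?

Y

Plurality first-place counts: U 0, Y 2, S 0, V 2, Z 3 → Z.
Borda totals: U 11, Y 22, S 10, V 12, Z 15 → Y.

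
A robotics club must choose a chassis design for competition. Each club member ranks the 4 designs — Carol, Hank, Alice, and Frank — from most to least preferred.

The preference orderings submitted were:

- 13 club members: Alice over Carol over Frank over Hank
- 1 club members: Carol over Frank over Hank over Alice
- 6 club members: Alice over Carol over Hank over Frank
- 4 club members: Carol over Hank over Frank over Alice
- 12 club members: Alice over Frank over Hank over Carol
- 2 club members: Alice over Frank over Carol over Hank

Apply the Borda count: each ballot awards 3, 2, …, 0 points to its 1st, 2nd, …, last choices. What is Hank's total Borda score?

27

Borda scores:
  Carol: 13·2 + 3 + 6·2 + 4·3 + 12·0 + 2·1 = 55
  Hank: 13·0 + 1 + 6·1 + 4·2 + 12·1 + 2·0 = 27
  Alice: 13·3 + 0 + 6·3 + 4·0 + 12·3 + 2·3 = 99
  Frank: 13·1 + 2 + 6·0 + 4·1 + 12·2 + 2·2 = 47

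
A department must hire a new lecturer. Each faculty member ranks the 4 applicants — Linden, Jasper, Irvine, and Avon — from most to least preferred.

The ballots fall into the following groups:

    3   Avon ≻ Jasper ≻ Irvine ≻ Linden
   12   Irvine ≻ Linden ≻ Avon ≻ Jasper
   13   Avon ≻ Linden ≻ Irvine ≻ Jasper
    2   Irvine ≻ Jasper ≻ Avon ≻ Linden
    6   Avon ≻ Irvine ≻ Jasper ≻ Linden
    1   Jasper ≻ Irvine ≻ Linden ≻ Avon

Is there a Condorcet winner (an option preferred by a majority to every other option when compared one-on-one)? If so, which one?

Head-to-head results (37 voters total):
Linden vs Jasper: Linden wins 25–12.
Linden vs Irvine: Irvine wins 24–13.
Linden vs Avon: Avon wins 24–13.
Jasper vs Irvine: Irvine wins 33–4.
Jasper vs Avon: Avon wins 34–3.
Irvine vs Avon: Avon wins 22–15.
Avon beats each rival — Linden (24–13), Jasper (34–3), Irvine (22–15) — so Avon is the Condorcet winner.

Avon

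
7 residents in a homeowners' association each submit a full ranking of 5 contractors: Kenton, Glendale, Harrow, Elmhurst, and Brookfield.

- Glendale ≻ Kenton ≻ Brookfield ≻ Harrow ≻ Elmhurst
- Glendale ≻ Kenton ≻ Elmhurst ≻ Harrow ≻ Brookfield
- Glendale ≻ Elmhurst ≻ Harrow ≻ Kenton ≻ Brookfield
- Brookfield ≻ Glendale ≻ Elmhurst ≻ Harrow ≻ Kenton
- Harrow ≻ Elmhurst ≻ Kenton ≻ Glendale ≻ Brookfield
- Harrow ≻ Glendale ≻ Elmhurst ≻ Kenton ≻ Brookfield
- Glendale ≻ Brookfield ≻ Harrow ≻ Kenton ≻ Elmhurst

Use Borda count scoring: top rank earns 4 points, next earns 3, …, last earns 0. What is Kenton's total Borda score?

Borda scores:
  Kenton: 3 + 3 + 1 + 0 + 2 + 1 + 1 = 11
  Glendale: 4 + 4 + 4 + 3 + 1 + 3 + 4 = 23
  Harrow: 1 + 1 + 2 + 1 + 4 + 4 + 2 = 15
  Elmhurst: 0 + 2 + 3 + 2 + 3 + 2 + 0 = 12
  Brookfield: 2 + 0 + 0 + 4 + 0 + 0 + 3 = 9

11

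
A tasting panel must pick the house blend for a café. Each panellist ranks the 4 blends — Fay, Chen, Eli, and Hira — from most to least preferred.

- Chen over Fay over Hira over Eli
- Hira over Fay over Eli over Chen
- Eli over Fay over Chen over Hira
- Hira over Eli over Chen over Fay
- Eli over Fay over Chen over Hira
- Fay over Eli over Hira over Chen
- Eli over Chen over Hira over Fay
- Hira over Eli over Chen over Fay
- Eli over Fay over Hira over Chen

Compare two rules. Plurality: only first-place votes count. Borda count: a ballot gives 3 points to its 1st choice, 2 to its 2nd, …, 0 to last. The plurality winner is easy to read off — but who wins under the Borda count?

Plurality first-place counts: Fay 1, Chen 1, Eli 4, Hira 3 → Eli.
Borda totals: Fay 13, Chen 9, Eli 19, Hira 13 → Eli.

Eli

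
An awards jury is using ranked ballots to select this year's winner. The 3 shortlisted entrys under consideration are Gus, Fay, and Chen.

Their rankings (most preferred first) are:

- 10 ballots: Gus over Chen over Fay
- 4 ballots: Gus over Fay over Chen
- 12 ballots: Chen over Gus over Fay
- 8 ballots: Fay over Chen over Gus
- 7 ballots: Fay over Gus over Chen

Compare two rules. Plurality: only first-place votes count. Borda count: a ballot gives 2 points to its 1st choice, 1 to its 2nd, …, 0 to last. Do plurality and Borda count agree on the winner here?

No

Plurality first-place counts: Gus 14, Fay 15, Chen 12 → Fay.
Borda totals: Gus 47, Fay 34, Chen 42 → Gus.
The two rules disagree: plurality picks Fay, Borda picks Gus.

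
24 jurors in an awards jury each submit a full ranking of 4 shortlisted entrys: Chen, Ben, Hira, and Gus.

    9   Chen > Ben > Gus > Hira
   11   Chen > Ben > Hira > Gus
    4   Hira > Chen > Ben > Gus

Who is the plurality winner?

Chen

First-place vote totals:
  Chen: 20
  Ben: 0
  Hira: 4
  Gus: 0
Chen has the most first-place votes.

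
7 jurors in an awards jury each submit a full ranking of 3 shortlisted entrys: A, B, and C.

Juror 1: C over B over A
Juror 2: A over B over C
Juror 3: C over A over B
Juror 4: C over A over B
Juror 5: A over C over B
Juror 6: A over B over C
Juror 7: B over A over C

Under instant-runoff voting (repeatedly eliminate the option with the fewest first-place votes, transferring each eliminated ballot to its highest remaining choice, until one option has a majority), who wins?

Round 1: A 3, C 3, B 1. B has the fewest and is eliminated.
Round 2: A 4, C 3. A has a majority.

A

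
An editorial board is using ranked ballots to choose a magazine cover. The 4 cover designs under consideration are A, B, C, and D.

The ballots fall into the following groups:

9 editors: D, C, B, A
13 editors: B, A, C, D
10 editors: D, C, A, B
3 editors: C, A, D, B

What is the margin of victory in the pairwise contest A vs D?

3

Ballots ranking A above D: 13+3 = 16.
Ballots ranking D above A: 9+10 = 19.
D wins 19–16, a margin of 3.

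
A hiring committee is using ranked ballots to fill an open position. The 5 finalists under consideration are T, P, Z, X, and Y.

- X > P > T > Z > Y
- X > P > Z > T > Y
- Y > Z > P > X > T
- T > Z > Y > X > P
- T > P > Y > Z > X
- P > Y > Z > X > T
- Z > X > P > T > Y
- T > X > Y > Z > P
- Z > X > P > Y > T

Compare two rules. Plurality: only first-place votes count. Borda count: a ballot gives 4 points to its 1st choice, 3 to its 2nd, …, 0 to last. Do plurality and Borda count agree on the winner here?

No

Plurality first-place counts: T 3, P 1, Z 2, X 2, Y 1 → T.
Borda totals: T 16, P 19, Z 21, X 20, Y 14 → Z.
The two rules disagree: plurality picks T, Borda picks Z.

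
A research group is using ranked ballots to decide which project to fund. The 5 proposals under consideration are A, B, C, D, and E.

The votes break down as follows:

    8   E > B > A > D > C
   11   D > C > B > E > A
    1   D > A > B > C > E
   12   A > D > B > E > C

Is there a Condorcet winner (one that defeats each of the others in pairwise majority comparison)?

Head-to-head results (32 voters total):
A vs B: B wins 19–13.
A vs C: A wins 21–11.
A vs D: A wins 20–12.
A vs E: E wins 19–13.
B vs C: B wins 21–11.
B vs D: D wins 24–8.
B vs E: B wins 24–8.
C vs D: D wins 32–0.
C vs E: E wins 20–12.
D vs E: D wins 24–8.
No candidate beats all others: A beats D beats B beats A, a majority cycle.

No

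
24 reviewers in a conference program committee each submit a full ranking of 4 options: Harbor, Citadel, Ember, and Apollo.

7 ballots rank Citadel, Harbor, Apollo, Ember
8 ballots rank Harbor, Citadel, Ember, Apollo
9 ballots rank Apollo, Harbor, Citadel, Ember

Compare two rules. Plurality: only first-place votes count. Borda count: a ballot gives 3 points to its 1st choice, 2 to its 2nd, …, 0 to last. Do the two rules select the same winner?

No

Plurality first-place counts: Harbor 8, Citadel 7, Ember 0, Apollo 9 → Apollo.
Borda totals: Harbor 56, Citadel 46, Ember 8, Apollo 34 → Harbor.
The two rules disagree: plurality picks Apollo, Borda picks Harbor.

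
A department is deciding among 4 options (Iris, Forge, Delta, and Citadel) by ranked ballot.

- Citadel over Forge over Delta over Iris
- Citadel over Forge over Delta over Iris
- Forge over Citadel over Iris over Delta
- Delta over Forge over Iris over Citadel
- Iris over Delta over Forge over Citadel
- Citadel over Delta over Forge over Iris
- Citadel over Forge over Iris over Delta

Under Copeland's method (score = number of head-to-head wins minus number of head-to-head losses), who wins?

Citadel

Pairwise results:
  Iris vs Forge: Forge wins 6–1.
  Iris vs Delta: Delta wins 4–3.
  Iris vs Citadel: Citadel wins 5–2.
  Forge vs Delta: Forge wins 4–3.
  Forge vs Citadel: Citadel wins 4–3.
  Delta vs Citadel: Citadel wins 5–2.
Copeland scores (wins − losses):
  Iris: 0 − 3 = -3
  Forge: 2 − 1 = 1
  Delta: 1 − 2 = -1
  Citadel: 3 − 0 = 3
Citadel has the best Copeland score.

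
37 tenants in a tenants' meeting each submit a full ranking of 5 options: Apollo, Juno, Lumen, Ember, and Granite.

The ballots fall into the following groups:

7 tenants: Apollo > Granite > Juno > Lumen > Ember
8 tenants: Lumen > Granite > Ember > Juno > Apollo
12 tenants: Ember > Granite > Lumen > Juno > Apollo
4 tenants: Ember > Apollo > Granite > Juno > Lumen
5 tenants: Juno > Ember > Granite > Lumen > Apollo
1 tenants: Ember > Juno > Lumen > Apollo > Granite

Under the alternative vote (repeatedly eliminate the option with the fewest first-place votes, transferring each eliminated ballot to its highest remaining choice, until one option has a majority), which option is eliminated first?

Round 1: Ember 17, Lumen 8, Apollo 7, Juno 5, Granite 0. Granite has the fewest and is eliminated.
Round 2: Ember 17, Lumen 8, Apollo 7, Juno 5. Juno has the fewest and is eliminated.
Round 3: Ember 22, Lumen 8, Apollo 7. Ember has a majority.

Granite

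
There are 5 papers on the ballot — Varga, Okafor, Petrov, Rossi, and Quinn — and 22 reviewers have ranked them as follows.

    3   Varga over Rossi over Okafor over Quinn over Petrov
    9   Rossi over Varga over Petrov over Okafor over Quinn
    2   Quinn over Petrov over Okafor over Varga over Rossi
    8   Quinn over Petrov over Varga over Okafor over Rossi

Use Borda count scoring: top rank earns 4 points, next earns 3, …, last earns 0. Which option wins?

Varga

Borda scores:
  Varga: 3·4 + 9·3 + 2·1 + 8·2 = 57
  Okafor: 3·2 + 9·1 + 2·2 + 8·1 = 27
  Petrov: 3·0 + 9·2 + 2·3 + 8·3 = 48
  Rossi: 3·3 + 9·4 + 2·0 + 8·0 = 45
  Quinn: 3·1 + 9·0 + 2·4 + 8·4 = 43
Varga has the highest total.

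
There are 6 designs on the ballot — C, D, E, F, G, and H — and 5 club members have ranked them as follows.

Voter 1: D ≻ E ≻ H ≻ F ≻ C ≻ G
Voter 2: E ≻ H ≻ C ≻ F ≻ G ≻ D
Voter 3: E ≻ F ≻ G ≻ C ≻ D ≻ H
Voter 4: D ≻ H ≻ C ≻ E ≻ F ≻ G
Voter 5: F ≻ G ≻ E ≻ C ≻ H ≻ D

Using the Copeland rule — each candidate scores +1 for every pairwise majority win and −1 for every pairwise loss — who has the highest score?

Pairwise results:
  C vs D: C wins 3–2.
  C vs E: E wins 4–1.
  C vs F: F wins 3–2.
  C vs G: C wins 3–2.
  C vs H: H wins 3–2.
  D vs E: E wins 3–2.
  D vs F: F wins 3–2.
  D vs G: G wins 3–2.
  D vs H: D wins 3–2.
  E vs F: E wins 4–1.
  E vs G: E wins 4–1.
  E vs H: E wins 4–1.
  F vs G: F wins 5–0.
  F vs H: H wins 3–2.
  G vs H: H wins 3–2.
Copeland scores (wins − losses):
  C: 2 − 3 = -1
  D: 1 − 4 = -3
  E: 5 − 0 = 5
  F: 3 − 2 = 1
  G: 1 − 4 = -3
  H: 3 − 2 = 1
E has the best Copeland score.

E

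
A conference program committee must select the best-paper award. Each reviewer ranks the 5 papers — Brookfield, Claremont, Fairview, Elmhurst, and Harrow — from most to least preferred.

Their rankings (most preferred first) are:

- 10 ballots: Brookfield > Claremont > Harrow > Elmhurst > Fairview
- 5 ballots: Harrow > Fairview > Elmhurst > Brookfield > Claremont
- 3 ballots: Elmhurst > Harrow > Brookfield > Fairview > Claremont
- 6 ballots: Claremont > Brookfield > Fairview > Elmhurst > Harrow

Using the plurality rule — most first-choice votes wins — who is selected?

First-place vote totals:
  Brookfield: 10
  Claremont: 6
  Fairview: 0
  Elmhurst: 3
  Harrow: 5
Brookfield has the most first-place votes.

Brookfield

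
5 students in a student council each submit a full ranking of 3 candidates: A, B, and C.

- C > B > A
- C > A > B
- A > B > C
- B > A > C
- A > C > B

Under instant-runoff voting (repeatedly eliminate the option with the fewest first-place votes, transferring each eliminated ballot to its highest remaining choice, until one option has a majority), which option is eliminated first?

Round 1: A 2, C 2, B 1. B has the fewest and is eliminated.
Round 2: A 3, C 2. A has a majority.

B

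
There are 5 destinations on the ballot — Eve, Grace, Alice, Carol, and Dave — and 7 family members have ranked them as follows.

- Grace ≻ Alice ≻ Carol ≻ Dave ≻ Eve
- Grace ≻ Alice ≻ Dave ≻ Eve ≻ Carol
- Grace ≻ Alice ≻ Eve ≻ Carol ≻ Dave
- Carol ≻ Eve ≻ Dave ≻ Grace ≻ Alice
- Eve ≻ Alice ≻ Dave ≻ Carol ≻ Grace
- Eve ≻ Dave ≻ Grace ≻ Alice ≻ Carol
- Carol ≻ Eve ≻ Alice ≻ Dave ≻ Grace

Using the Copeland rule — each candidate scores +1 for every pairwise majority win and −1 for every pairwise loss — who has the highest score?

Eve

Pairwise results:
  Eve vs Grace: Eve wins 4–3.
  Eve vs Alice: Eve wins 4–3.
  Eve vs Carol: Eve wins 4–3.
  Eve vs Dave: Eve wins 5–2.
  Grace vs Alice: Grace wins 5–2.
  Grace vs Carol: Grace wins 4–3.
  Grace vs Dave: Dave wins 4–3.
  Alice vs Carol: Alice wins 5–2.
  Alice vs Dave: Alice wins 5–2.
  Carol vs Dave: Carol wins 4–3.
Copeland scores (wins − losses):
  Eve: 4 − 0 = 4
  Grace: 2 − 2 = 0
  Alice: 2 − 2 = 0
  Carol: 1 − 3 = -2
  Dave: 1 − 3 = -2
Eve has the best Copeland score.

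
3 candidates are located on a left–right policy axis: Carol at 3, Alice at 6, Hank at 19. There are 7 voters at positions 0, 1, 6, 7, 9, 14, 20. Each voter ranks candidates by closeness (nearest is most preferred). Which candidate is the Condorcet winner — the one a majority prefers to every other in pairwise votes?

With single-peaked preferences on a line, the Condorcet winner is the candidate closest to the median voter.
The median voter (position 7) is closest to Alice at 6.
Check: Alice vs Carol — voters closer to Alice: 5 of 7.

Alice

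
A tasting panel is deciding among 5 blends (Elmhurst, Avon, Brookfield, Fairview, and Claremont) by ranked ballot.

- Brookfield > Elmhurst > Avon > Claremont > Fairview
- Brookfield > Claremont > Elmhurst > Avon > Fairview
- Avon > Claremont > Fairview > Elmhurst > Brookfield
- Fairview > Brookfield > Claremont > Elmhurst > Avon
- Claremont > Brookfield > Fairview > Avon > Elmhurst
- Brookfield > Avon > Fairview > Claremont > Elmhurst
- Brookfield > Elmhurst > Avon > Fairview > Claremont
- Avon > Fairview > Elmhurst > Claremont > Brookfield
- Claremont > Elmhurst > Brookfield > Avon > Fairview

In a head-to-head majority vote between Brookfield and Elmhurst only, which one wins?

Brookfield

Ballots ranking Brookfield above Elmhurst: 6.
Ballots ranking Elmhurst above Brookfield: 3.
Brookfield wins the head-to-head, 6–3.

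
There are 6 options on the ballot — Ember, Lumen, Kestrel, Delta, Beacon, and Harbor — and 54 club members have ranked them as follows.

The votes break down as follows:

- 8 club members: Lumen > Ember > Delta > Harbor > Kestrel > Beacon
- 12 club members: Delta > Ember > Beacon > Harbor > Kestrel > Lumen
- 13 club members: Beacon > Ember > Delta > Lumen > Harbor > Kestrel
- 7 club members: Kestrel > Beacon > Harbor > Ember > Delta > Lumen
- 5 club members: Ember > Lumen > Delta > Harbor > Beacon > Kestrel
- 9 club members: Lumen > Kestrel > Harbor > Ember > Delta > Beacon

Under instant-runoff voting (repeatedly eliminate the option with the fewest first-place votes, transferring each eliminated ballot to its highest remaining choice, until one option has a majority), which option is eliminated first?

Round 1: Lumen 17, Beacon 13, Delta 12, Kestrel 7, Ember 5, Harbor 0. Harbor has the fewest and is eliminated.
Round 2: Lumen 17, Beacon 13, Delta 12, Kestrel 7, Ember 5. Ember has the fewest and is eliminated.
Round 3: Lumen 22, Beacon 13, Delta 12, Kestrel 7. Kestrel has the fewest and is eliminated.
Round 4: Lumen 22, Beacon 20, Delta 12. Delta has the fewest and is eliminated.
Round 5: Beacon 32, Lumen 22. Beacon has a majority.

Harbor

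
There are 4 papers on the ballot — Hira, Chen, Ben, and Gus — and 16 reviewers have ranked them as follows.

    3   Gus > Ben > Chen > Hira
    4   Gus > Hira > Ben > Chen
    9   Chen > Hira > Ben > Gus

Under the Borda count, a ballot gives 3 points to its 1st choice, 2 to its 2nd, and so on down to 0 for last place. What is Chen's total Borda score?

Borda scores:
  Hira: 3·0 + 4·2 + 9·2 = 26
  Chen: 3·1 + 4·0 + 9·3 = 30
  Ben: 3·2 + 4·1 + 9·1 = 19
  Gus: 3·3 + 4·3 + 9·0 = 21

30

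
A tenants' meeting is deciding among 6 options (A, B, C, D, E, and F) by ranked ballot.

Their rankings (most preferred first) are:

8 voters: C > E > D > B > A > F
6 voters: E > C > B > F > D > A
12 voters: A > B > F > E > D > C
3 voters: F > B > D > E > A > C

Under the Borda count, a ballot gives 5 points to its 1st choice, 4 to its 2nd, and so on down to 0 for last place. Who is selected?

B

Borda scores:
  A: 8·1 + 6·0 + 12·5 + 3·1 = 71
  B: 8·2 + 6·3 + 12·4 + 3·4 = 94
  C: 8·5 + 6·4 + 12·0 + 3·0 = 64
  D: 8·3 + 6·1 + 12·1 + 3·3 = 51
  E: 8·4 + 6·5 + 12·2 + 3·2 = 92
  F: 8·0 + 6·2 + 12·3 + 3·5 = 63
B has the highest total.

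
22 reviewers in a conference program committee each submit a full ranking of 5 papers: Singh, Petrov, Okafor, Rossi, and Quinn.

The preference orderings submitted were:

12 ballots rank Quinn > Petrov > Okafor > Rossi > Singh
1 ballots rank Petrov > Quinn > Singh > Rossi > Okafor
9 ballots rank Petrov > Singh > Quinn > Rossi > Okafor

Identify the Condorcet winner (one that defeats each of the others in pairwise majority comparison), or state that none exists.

Quinn

Head-to-head results (22 voters total):
Singh vs Petrov: Petrov wins 22–0.
Singh vs Okafor: Okafor wins 12–10.
Singh vs Rossi: Rossi wins 12–10.
Singh vs Quinn: Quinn wins 13–9.
Petrov vs Okafor: Petrov wins 22–0.
Petrov vs Rossi: Petrov wins 22–0.
Petrov vs Quinn: Quinn wins 12–10.
Okafor vs Rossi: Okafor wins 12–10.
Okafor vs Quinn: Quinn wins 22–0.
Rossi vs Quinn: Quinn wins 22–0.
Quinn beats each rival — Singh (13–9), Petrov (12–10), Okafor (22–0), Rossi (22–0) — so Quinn is the Condorcet winner.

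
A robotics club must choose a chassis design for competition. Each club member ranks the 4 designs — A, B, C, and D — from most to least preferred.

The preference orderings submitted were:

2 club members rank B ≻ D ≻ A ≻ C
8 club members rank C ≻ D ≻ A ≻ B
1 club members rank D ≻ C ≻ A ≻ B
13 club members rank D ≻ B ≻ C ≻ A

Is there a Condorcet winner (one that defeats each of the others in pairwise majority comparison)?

Yes

Head-to-head results (24 voters total):
A vs B: B wins 15–9.
A vs C: C wins 22–2.
A vs D: D wins 24–0.
B vs C: B wins 15–9.
B vs D: D wins 22–2.
C vs D: D wins 16–8.
D beats each rival — A (24–0), B (22–2), C (16–8) — so D is the Condorcet winner.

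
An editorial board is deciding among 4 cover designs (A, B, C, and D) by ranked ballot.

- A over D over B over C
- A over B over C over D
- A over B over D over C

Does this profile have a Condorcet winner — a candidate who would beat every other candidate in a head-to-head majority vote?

Head-to-head results (3 voters total):
A vs B: A wins 3–0.
A vs C: A wins 3–0.
A vs D: A wins 3–0.
B vs C: B wins 3–0.
B vs D: B wins 2–1.
C vs D: D wins 2–1.
A beats each rival — B (3–0), C (3–0), D (3–0) — so A is the Condorcet winner.

Yes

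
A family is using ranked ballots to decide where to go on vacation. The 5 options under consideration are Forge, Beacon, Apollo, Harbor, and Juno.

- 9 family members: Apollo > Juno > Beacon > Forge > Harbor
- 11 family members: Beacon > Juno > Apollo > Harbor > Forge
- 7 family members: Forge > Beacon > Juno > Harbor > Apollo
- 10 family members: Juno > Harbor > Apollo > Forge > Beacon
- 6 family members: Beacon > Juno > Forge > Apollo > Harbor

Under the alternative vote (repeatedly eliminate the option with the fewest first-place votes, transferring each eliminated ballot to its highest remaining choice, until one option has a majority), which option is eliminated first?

Harbor

Round 1: Beacon 17, Juno 10, Apollo 9, Forge 7, Harbor 0. Harbor has the fewest and is eliminated.
Round 2: Beacon 17, Juno 10, Apollo 9, Forge 7. Forge has the fewest and is eliminated.
Round 3: Beacon 24, Juno 10, Apollo 9. Beacon has a majority.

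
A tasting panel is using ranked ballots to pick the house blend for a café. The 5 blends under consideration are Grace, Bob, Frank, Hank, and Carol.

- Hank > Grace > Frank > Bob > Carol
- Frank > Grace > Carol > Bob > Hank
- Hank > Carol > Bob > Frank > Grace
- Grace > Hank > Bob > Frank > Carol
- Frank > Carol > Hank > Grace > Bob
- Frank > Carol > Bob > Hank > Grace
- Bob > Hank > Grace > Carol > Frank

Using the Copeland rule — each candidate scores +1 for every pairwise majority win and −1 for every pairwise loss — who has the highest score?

Hank

Pairwise results:
  Grace vs Bob: Grace wins 4–3.
  Grace vs Frank: Frank wins 4–3.
  Grace vs Hank: Hank wins 5–2.
  Grace vs Carol: Grace wins 4–3.
  Bob vs Frank: Frank wins 4–3.
  Bob vs Hank: Hank wins 4–3.
  Bob vs Carol: Carol wins 4–3.
  Frank vs Hank: Hank wins 4–3.
  Frank vs Carol: Frank wins 5–2.
  Hank vs Carol: Hank wins 4–3.
Copeland scores (wins − losses):
  Grace: 2 − 2 = 0
  Bob: 0 − 4 = -4
  Frank: 3 − 1 = 2
  Hank: 4 − 0 = 4
  Carol: 1 − 3 = -2
Hank has the best Copeland score.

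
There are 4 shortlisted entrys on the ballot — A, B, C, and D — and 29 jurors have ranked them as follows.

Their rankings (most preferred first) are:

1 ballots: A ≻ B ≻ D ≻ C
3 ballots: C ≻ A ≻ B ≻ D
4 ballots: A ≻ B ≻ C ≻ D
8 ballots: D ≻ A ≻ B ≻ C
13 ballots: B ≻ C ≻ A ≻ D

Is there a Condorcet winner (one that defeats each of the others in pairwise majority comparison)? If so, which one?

Head-to-head results (29 voters total):
A vs B: A wins 16–13.
A vs C: C wins 16–13.
A vs D: A wins 21–8.
B vs C: B wins 26–3.
B vs D: B wins 21–8.
C vs D: C wins 20–9.
No candidate beats all others: A beats B beats C beats A, a majority cycle.

None — there is no Condorcet winner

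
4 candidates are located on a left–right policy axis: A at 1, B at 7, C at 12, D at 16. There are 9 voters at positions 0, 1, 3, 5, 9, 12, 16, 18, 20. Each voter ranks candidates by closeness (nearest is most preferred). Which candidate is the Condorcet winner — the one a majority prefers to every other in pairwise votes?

With single-peaked preferences on a line, the Condorcet winner is the candidate closest to the median voter.
The median voter (position 9) is closest to B at 7.
Check: B vs C — voters closer to B: 5 of 9.

B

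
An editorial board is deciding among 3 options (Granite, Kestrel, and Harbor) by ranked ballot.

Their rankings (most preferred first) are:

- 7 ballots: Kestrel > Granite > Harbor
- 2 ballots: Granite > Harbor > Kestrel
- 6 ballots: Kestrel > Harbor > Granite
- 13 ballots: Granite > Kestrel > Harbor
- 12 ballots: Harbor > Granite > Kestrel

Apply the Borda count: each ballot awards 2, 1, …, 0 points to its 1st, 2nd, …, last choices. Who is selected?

Borda scores:
  Granite: 7·1 + 2·2 + 6·0 + 13·2 + 12·1 = 49
  Kestrel: 7·2 + 2·0 + 6·2 + 13·1 + 12·0 = 39
  Harbor: 7·0 + 2·1 + 6·1 + 13·0 + 12·2 = 32
Granite has the highest total.

Granite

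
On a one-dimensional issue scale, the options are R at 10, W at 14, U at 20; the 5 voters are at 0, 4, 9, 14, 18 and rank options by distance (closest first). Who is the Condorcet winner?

With single-peaked preferences on a line, the Condorcet winner is the candidate closest to the median voter.
The median voter (position 9) is closest to R at 10.
Check: R vs W — voters closer to R: 3 of 5.

R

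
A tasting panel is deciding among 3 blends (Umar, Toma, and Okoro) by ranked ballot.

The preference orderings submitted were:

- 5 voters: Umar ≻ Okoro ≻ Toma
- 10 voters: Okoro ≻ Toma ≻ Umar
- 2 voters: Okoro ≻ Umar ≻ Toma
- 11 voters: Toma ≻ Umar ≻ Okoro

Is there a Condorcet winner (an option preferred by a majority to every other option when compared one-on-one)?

Head-to-head results (28 voters total):
Umar vs Toma: Toma wins 21–7.
Umar vs Okoro: Umar wins 16–12.
Toma vs Okoro: Okoro wins 17–11.
No candidate beats all others: Umar beats Okoro beats Toma beats Umar, a majority cycle.

No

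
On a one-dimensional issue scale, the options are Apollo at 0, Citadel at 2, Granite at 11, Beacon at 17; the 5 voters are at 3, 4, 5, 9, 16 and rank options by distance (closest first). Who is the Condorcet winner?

Citadel

With single-peaked preferences on a line, the Condorcet winner is the candidate closest to the median voter.
The median voter (position 5) is closest to Citadel at 2.
Check: Citadel vs Granite — voters closer to Citadel: 3 of 5.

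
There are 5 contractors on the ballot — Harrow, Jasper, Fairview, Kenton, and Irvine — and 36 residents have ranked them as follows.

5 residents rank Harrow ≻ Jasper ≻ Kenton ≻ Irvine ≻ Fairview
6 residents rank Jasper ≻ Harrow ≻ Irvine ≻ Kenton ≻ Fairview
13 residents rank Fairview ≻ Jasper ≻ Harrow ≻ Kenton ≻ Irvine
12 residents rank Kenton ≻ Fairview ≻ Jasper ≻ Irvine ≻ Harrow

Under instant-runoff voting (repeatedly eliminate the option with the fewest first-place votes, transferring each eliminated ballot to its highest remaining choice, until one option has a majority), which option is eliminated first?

Round 1: Fairview 13, Kenton 12, Jasper 6, Harrow 5, Irvine 0. Irvine has the fewest and is eliminated.
Round 2: Fairview 13, Kenton 12, Jasper 6, Harrow 5. Harrow has the fewest and is eliminated.
Round 3: Fairview 13, Kenton 12, Jasper 11. Jasper has the fewest and is eliminated.
Round 4: Kenton 23, Fairview 13. Kenton has a majority.

Irvine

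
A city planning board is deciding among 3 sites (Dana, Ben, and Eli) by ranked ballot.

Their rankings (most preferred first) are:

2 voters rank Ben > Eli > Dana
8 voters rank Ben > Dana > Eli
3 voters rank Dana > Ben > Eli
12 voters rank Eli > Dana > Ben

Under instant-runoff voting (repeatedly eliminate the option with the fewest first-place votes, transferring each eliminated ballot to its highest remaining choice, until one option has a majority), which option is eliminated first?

Round 1: Eli 12, Ben 10, Dana 3. Dana has the fewest and is eliminated.
Round 2: Ben 13, Eli 12. Ben has a majority.

Dana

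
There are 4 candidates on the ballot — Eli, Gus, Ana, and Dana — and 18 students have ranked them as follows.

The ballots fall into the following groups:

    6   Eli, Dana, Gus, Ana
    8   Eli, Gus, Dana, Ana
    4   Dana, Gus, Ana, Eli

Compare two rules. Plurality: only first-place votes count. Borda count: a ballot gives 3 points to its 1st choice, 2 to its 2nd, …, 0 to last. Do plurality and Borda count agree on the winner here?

Yes

Plurality first-place counts: Eli 14, Gus 0, Ana 0, Dana 4 → Eli.
Borda totals: Eli 42, Gus 30, Ana 4, Dana 32 → Eli.
The two rules agree on Eli.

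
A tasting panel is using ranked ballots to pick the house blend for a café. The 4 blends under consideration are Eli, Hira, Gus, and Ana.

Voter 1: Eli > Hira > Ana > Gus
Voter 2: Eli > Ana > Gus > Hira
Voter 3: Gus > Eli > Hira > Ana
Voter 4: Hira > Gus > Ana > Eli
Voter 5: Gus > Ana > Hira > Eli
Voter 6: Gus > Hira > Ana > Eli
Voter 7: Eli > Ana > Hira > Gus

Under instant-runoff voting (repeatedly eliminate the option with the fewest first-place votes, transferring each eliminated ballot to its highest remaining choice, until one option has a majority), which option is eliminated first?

Ana

Round 1: Eli 3, Gus 3, Hira 1, Ana 0. Ana has the fewest and is eliminated.
Round 2: Eli 3, Gus 3, Hira 1. Hira has the fewest and is eliminated.
Round 3: Gus 4, Eli 3. Gus has a majority.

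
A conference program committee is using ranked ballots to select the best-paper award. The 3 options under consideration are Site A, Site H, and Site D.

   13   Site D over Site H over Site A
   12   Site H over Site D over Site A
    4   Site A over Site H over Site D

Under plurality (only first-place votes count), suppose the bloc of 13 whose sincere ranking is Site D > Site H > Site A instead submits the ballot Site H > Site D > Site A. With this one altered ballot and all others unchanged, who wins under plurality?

Site H

First-place totals with the altered ballot: Site A 4, Site H 25, Site D 0.
The switch changes the winner from Site D to Site H.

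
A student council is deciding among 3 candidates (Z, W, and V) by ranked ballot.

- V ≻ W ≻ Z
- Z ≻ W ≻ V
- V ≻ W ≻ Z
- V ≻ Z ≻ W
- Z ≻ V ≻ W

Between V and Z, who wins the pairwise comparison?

Ballots ranking V above Z: 3.
Ballots ranking Z above V: 2.
V wins the head-to-head, 3–2.

V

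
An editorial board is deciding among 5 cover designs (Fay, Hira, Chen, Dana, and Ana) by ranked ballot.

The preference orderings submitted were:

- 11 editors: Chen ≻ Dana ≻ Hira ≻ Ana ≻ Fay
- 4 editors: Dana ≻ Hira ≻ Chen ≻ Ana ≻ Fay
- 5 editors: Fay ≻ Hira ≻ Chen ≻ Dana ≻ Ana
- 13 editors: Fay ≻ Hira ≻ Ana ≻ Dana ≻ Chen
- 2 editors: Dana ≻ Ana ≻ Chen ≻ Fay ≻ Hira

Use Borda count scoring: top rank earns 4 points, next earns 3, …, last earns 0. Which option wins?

Hira

Borda scores:
  Fay: 11·0 + 4·0 + 5·4 + 13·4 + 2·1 = 74
  Hira: 11·2 + 4·3 + 5·3 + 13·3 + 2·0 = 88
  Chen: 11·4 + 4·2 + 5·2 + 13·0 + 2·2 = 66
  Dana: 11·3 + 4·4 + 5·1 + 13·1 + 2·4 = 75
  Ana: 11·1 + 4·1 + 5·0 + 13·2 + 2·3 = 47
Hira has the highest total.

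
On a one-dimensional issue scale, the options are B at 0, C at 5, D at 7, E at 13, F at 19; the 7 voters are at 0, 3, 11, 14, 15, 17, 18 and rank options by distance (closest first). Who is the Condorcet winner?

E

With single-peaked preferences on a line, the Condorcet winner is the candidate closest to the median voter.
The median voter (position 14) is closest to E at 13.
Check: E vs D — voters closer to E: 5 of 7.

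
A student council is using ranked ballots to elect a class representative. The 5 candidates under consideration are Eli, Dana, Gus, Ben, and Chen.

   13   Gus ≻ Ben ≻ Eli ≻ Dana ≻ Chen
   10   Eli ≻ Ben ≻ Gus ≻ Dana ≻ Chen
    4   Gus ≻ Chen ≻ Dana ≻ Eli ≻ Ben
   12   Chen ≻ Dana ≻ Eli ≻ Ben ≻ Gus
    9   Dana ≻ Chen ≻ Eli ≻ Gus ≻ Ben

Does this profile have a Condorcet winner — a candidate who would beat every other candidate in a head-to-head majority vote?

No

Head-to-head results (48 voters total):
Eli vs Dana: Dana wins 25–23.
Eli vs Gus: Eli wins 31–17.
Eli vs Ben: Eli wins 35–13.
Eli vs Chen: Chen wins 25–23.
Dana vs Gus: Gus wins 27–21.
Dana vs Ben: Dana wins 25–23.
Dana vs Chen: Dana wins 32–16.
Gus vs Ben: Gus wins 26–22.
Gus vs Chen: Gus wins 27–21.
Ben vs Chen: Chen wins 25–23.
No candidate beats all others: Eli beats Gus beats Dana beats Eli, a majority cycle.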